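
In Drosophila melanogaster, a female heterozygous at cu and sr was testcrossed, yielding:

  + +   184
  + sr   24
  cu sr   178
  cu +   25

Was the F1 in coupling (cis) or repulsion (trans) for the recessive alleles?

The two most frequent classes are + + (184) and cu sr (178); these are the parental (non-recombinant) types.
So the F1 carried + + on one chromosome and cu sr on the other — the recessive alleles are on the same chromosome (cis / coupling).

cis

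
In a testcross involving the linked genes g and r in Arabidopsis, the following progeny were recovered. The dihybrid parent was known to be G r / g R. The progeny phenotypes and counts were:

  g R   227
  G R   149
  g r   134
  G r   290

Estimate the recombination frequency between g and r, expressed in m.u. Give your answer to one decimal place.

The recombinant classes are G R and g r: 149 + 134 = 283.
Recombination frequency = 283/800 = 0.3538 ≈ 35.4%, i.e. 35.4 m.u.

35.4 m.u.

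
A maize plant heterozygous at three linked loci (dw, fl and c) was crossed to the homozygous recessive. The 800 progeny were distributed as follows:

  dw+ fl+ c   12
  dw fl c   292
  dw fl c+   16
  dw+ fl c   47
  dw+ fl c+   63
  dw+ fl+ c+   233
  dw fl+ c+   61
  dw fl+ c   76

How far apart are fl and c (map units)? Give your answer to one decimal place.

20.9 map units

The two most frequent reciprocal classes, dw fl c and dw+ fl+ c+, are the parental types, so the F1 was dw fl c / dw+ fl+ c+.
The two rarest classes, dw fl c+ and dw+ fl+ c, are the double crossovers. Comparing them with the parentals, only the c allele has switched, so c is the middle locus and the order is fl – c – dw.
Crossovers in the fl–c interval produce the single-crossover classes dw fl+ c and dw+ fl c+ (76 + 63 = 139) plus the double crossovers (28).
RF(fl–c) = (139 + 28) / 800 = 167/800 = 0.2087 → 20.9 map units.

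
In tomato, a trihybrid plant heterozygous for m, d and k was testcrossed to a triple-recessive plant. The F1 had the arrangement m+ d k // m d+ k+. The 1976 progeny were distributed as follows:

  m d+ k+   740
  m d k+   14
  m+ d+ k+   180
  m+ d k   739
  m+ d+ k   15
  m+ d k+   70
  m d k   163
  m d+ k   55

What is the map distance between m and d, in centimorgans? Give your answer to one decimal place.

The two rarest classes, m+ d+ k and m d k+, are the double crossovers. Comparing them with the parentals, only the d allele has switched, so d is the middle locus and the order is m – d – k.
Crossovers in the m–d interval produce the single-crossover classes m d k and m+ d+ k+ (163 + 180 = 343) plus the double crossovers (29).
RF(m–d) = (343 + 29) / 1976 = 372/1976 = 0.1883 → 18.8 centimorgans.

18.8 centimorgans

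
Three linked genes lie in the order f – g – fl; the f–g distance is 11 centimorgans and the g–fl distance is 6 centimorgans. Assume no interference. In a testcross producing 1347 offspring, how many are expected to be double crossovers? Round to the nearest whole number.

9

Map distances give recombination frequencies of 0.110 and 0.060 for the two intervals.
With no interference, expected double-crossover frequency = 0.110 × 0.060 = 0.00660.
Expected number = 0.00660 × 1347 = 8.89 ≈ 9.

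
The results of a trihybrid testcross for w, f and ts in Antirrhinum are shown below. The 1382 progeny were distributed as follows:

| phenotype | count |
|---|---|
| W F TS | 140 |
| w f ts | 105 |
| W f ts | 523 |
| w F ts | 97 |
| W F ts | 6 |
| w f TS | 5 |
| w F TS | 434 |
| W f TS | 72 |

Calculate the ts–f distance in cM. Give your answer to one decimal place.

The two most frequent reciprocal classes, w F TS and W f ts, are the parental types, so the F1 was w F TS / W f ts.
The two rarest classes, w f TS and W F ts, are the double crossovers. Comparing them with the parentals, only the f allele has switched, so f is the middle locus and the order is w – f – ts.
Crossovers in the f–ts interval produce the single-crossover classes w F ts and W f TS (97 + 72 = 169) plus the double crossovers (11).
RF(f–ts) = (169 + 11) / 1382 = 180/1382 = 0.1302 → 13.0 cM.

13.0 cM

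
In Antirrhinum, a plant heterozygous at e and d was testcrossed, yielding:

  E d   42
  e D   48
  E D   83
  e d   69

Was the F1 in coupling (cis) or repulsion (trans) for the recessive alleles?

cis

The two most frequent classes are E D (83) and e d (69); these are the parental (non-recombinant) types.
So the F1 carried E D on one chromosome and e d on the other — the recessive alleles are on the same chromosome (cis / coupling).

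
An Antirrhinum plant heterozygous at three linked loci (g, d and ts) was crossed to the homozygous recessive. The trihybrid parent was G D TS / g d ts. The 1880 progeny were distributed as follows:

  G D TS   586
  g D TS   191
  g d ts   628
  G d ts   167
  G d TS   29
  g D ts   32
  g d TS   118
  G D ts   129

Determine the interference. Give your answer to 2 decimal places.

0.11

The two rarest classes, G d TS and g D ts, are the double crossovers. Comparing them with the parentals, only the d allele has switched, so d is the middle locus and the order is g – d – ts.
g–d: (358 + 61)/1880 = 0.2229; d–ts: (247 + 61)/1880 = 0.1638.
Expected DCO frequency = 0.2229 × 0.1638 ≈ 0.03651; observed = 61/1880 ≈ 0.03245.
Coefficient of coincidence = 0.03245/0.03651 ≈ 0.89; interference = 1 − 0.89 = 0.11.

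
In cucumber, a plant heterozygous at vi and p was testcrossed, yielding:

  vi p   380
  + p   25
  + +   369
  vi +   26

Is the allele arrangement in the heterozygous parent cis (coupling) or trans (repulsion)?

The two most frequent classes are + + (369) and vi p (380); these are the parental (non-recombinant) types.
So the F1 carried + + on one chromosome and vi p on the other — the recessive alleles are on the same chromosome (cis / coupling).

cis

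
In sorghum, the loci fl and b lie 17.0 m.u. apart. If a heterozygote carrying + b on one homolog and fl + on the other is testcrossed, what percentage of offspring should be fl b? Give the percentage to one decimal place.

8.5%

A map distance of 17.0 m.u. corresponds to a recombination frequency of 0.170.
The F1 is + b / fl +, so fl b is a recombinant gamete class with expected frequency r/2 = 0.170/2 = 0.0850.
That is 0.0850 = 8.5% of the progeny.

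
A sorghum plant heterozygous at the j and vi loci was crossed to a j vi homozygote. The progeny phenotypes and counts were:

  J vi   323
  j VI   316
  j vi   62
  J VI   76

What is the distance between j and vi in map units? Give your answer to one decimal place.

The two most frequent classes, J vi (323) and j VI (316), are the parental types, so the F1 was J vi / j VI.
The recombinant classes are J VI and j vi: 76 + 62 = 138.
Recombination frequency = 138/777 = 0.1776 ≈ 17.8%, i.e. 17.8 map units.

17.8 map units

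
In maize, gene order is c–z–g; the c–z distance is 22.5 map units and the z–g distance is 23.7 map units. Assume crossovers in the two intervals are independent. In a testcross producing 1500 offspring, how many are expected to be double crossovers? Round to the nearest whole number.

Map distances give recombination frequencies of 0.225 and 0.237 for the two intervals.
With no interference, expected double-crossover frequency = 0.225 × 0.237 = 0.05332.
Expected number = 0.05332 × 1500 = 79.99 ≈ 80.

80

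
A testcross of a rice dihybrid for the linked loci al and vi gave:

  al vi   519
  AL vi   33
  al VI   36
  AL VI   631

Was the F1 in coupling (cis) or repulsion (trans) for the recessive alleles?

cis

The two most frequent classes are AL VI (631) and al vi (519); these are the parental (non-recombinant) types.
So the F1 carried AL VI on one chromosome and al vi on the other — the recessive alleles are on the same chromosome (cis / coupling).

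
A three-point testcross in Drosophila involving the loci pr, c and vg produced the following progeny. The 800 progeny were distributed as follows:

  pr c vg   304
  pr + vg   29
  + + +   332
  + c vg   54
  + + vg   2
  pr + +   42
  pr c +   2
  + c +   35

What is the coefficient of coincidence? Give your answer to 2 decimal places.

0.47

The two most frequent reciprocal classes, pr c vg and + + +, are the parental types, so the F1 was pr c vg / + + +.
The two rarest classes, pr c + and + + vg, are the double crossovers. Comparing them with the parentals, only the vg allele has switched, so vg is the middle locus and the order is c – vg – pr.
c–vg: (64 + 4)/800 = 0.0850; vg–pr: (96 + 4)/800 = 0.1250.
Expected DCO frequency = 0.0850 × 0.1250 ≈ 0.01063; observed = 4/800 ≈ 0.00500.
Coefficient of coincidence = 0.00500/0.01063 ≈ 0.47.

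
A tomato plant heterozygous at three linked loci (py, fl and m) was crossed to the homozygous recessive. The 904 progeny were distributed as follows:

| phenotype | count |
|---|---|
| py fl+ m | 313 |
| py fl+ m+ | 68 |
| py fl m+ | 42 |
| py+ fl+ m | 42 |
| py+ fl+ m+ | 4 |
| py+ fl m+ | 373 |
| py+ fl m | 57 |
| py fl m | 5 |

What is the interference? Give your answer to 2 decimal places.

The two most frequent reciprocal classes, py fl+ m and py+ fl m+, are the parental types, so the F1 was py fl+ m / py+ fl m+.
The two rarest classes, py fl m and py+ fl+ m+, are the double crossovers. Comparing them with the parentals, only the fl allele has switched, so fl is the middle locus and the order is py – fl – m.
py–fl: (84 + 9)/904 = 0.1029; fl–m: (125 + 9)/904 = 0.1482.
Expected DCO frequency = 0.1029 × 0.1482 ≈ 0.01525; observed = 9/904 ≈ 0.00996.
Coefficient of coincidence = 0.00996/0.01525 ≈ 0.65; interference = 1 − 0.65 = 0.35.

0.35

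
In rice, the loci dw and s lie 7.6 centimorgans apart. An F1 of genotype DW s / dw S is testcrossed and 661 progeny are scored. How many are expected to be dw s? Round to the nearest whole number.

25

A map distance of 7.6 centimorgans corresponds to a recombination frequency of 0.076.
The F1 is DW s / dw S, so dw s is a recombinant gamete class with expected frequency r/2 = 0.076/2 = 0.0380.
Expected number = 0.0380 × 661 = 25.12 ≈ 25.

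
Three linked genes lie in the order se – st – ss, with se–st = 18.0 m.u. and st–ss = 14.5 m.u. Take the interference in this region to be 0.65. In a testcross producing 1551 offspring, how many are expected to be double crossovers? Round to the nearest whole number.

Map distances give recombination frequencies of 0.180 and 0.145 for the two intervals.
With interference 0.65 (so coincidence = 0.35), expected double-crossover frequency = 0.180 × 0.145 × 0.35 = 0.00913.
Expected number = 0.00913 × 1551 = 14.17 ≈ 14.

14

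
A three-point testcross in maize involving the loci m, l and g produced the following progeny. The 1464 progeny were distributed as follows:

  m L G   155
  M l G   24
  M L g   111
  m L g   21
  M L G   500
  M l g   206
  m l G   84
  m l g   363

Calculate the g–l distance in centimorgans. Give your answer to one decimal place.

The two most frequent reciprocal classes, m l g and M L G, are the parental types, so the F1 was m l g / M L G.
The two rarest classes, m L g and M l G, are the double crossovers. Comparing them with the parentals, only the l allele has switched, so l is the middle locus and the order is g – l – m.
Crossovers in the g–l interval produce the single-crossover classes m l G and M L g (84 + 111 = 195) plus the double crossovers (45).
RF(g–l) = (195 + 45) / 1464 = 240/1464 = 0.1639 → 16.4 centimorgans.

16.4 centimorgans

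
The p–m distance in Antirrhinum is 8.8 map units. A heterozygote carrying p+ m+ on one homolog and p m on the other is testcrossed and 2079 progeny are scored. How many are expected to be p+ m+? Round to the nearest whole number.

948

A map distance of 8.8 map units corresponds to a recombination frequency of 0.088.
The F1 is p+ m+ / p m, so p+ m+ is a parental gamete class with expected frequency (1 − r)/2 = 0.912/2 = 0.4560.
Expected number = 0.4560 × 2079 = 948.02 ≈ 948.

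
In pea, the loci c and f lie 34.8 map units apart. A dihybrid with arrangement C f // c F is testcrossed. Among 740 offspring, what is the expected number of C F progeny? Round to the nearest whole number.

129

A map distance of 34.8 map units corresponds to a recombination frequency of 0.348.
The F1 is C f / c F, so C F is a recombinant gamete class with expected frequency r/2 = 0.348/2 = 0.1740.
Expected number = 0.1740 × 740 = 128.76 ≈ 129.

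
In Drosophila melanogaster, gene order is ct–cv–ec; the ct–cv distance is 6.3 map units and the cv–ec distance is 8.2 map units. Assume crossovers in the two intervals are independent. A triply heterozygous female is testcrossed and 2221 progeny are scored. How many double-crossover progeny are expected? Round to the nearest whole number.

Map distances give recombination frequencies of 0.063 and 0.082 for the two intervals.
With no interference, expected double-crossover frequency = 0.063 × 0.082 = 0.00517.
Expected number = 0.00517 × 2221 = 11.47 ≈ 11.

11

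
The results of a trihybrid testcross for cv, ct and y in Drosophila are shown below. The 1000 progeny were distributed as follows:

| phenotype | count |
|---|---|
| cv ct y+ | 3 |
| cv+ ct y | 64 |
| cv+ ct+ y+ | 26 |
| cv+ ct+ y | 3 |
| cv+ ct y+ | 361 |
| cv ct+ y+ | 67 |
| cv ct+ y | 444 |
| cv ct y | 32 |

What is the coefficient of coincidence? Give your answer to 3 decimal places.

0.684

The two most frequent reciprocal classes, cv+ ct y+ and cv ct+ y, are the parental types, so the F1 was cv+ ct y+ / cv ct+ y.
The two rarest classes, cv ct y+ and cv+ ct+ y, are the double crossovers. Comparing them with the parentals, only the cv allele has switched, so cv is the middle locus and the order is ct – cv – y.
ct–cv: (58 + 6)/1000 = 0.0640; cv–y: (131 + 6)/1000 = 0.1370.
Expected DCO frequency = 0.0640 × 0.1370 ≈ 0.00877; observed = 6/1000 ≈ 0.00600.
Coefficient of coincidence = 0.00600/0.00877 ≈ 0.684.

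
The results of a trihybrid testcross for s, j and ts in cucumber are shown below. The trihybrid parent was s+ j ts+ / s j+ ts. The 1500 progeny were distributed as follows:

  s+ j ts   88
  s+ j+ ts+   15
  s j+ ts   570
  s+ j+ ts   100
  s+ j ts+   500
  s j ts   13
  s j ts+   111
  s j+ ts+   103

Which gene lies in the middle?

j

The two rarest classes, s+ j+ ts+ and s j ts, are the double crossovers. Comparing them with the parentals, only the j allele has switched, so j is the middle locus and the order is ts – j – s.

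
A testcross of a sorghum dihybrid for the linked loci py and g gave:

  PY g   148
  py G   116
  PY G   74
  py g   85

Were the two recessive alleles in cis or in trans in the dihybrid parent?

The two most frequent classes are PY g (148) and py G (116); these are the parental (non-recombinant) types.
So the F1 carried PY g on one chromosome and py G on the other — the recessive alleles are on opposite chromosomes (trans / repulsion).

trans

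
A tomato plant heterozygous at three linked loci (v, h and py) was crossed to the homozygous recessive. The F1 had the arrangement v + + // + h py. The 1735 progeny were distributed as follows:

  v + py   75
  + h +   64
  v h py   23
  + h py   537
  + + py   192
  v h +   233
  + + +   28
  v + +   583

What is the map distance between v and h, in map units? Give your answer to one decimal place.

27.4 map units

The two rarest classes, + + + and v h py, are the double crossovers. Comparing them with the parentals, only the v allele has switched, so v is the middle locus and the order is py – v – h.
Crossovers in the v–h interval produce the single-crossover classes v h + and + + py (233 + 192 = 425) plus the double crossovers (51).
RF(v–h) = (425 + 51) / 1735 = 476/1735 = 0.2744 → 27.4 map units.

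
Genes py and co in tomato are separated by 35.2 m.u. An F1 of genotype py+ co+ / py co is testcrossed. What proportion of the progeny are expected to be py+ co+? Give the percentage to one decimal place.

A map distance of 35.2 m.u. corresponds to a recombination frequency of 0.352.
The F1 is py+ co+ / py co, so py+ co+ is a parental gamete class with expected frequency (1 − r)/2 = 0.648/2 = 0.3240.
That is 0.3240 = 32.4% of the progeny.

32.4%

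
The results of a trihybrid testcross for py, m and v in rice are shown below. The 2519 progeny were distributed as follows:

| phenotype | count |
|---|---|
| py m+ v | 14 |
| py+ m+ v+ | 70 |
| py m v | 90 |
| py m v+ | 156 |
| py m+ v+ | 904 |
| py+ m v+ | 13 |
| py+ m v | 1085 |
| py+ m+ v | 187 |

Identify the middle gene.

v

The two most frequent reciprocal classes, py m+ v+ and py+ m v, are the parental types, so the F1 was py m+ v+ / py+ m v.
The two rarest classes, py m+ v and py+ m v+, are the double crossovers. Comparing them with the parentals, only the v allele has switched, so v is the middle locus and the order is m – v – py.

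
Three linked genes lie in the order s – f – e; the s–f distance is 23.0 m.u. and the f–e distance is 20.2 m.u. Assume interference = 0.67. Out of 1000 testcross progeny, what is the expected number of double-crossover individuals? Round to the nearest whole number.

15

Map distances give recombination frequencies of 0.230 and 0.202 for the two intervals.
With interference 0.67 (so coincidence = 0.33), expected double-crossover frequency = 0.230 × 0.202 × 0.33 = 0.01533.
Expected number = 0.01533 × 1000 = 15.33 ≈ 15.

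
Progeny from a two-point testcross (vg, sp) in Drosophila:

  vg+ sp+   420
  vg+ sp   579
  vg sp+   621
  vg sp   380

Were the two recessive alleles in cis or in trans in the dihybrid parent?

The two most frequent classes are vg+ sp (579) and vg sp+ (621); these are the parental (non-recombinant) types.
So the F1 carried vg+ sp on one chromosome and vg sp+ on the other — the recessive alleles are on opposite chromosomes (trans / repulsion).

trans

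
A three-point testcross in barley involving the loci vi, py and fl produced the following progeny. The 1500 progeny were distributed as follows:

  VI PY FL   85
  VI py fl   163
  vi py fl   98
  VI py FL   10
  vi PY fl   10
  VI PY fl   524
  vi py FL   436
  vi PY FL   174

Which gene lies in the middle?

The two most frequent reciprocal classes, vi py FL and VI PY fl, are the parental types, so the F1 was vi py FL / VI PY fl.
The two rarest classes, VI py FL and vi PY fl, are the double crossovers. Comparing them with the parentals, only the vi allele has switched, so vi is the middle locus and the order is fl – vi – py.

vi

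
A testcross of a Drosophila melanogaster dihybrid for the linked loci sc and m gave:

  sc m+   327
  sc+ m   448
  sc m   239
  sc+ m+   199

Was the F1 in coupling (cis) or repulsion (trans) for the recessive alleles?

trans

The two most frequent classes are sc+ m (448) and sc m+ (327); these are the parental (non-recombinant) types.
So the F1 carried sc+ m on one chromosome and sc m+ on the other — the recessive alleles are on opposite chromosomes (trans / repulsion).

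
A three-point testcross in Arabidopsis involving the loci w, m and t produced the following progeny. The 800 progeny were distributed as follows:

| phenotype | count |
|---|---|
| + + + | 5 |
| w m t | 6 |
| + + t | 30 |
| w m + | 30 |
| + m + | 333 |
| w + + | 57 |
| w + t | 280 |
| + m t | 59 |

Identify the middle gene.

m

The two most frequent reciprocal classes, w + t and + m +, are the parental types, so the F1 was w + t / + m +.
The two rarest classes, w m t and + + +, are the double crossovers. Comparing them with the parentals, only the m allele has switched, so m is the middle locus and the order is t – m – w.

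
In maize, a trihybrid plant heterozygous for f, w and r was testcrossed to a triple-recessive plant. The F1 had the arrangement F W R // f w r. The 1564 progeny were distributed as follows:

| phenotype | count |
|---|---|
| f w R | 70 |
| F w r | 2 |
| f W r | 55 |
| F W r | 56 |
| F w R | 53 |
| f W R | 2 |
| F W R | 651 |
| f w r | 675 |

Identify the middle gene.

f

The two rarest classes, f W R and F w r, are the double crossovers. Comparing them with the parentals, only the f allele has switched, so f is the middle locus and the order is w – f – r.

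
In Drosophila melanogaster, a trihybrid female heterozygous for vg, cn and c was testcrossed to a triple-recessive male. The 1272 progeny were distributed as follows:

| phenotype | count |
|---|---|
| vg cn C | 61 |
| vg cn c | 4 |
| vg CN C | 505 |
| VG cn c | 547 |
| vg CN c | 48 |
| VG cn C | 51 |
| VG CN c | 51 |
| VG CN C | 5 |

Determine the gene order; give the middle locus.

vg

The two most frequent reciprocal classes, VG cn c and vg CN C, are the parental types, so the F1 was VG cn c / vg CN C.
The two rarest classes, vg cn c and VG CN C, are the double crossovers. Comparing them with the parentals, only the vg allele has switched, so vg is the middle locus and the order is c – vg – cn.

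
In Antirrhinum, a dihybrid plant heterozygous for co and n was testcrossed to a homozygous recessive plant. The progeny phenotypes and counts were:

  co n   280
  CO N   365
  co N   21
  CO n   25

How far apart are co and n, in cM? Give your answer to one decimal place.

6.7 cM

The two most frequent classes, CO N (365) and co n (280), are the parental types, so the F1 was CO N / co n.
The recombinant classes are CO n and co N: 25 + 21 = 46.
Recombination frequency = 46/691 = 0.0666 ≈ 6.7%, i.e. 6.7 cM.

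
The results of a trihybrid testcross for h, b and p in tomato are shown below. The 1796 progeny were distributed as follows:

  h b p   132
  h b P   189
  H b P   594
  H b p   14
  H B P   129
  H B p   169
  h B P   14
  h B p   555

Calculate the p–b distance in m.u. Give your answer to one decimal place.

The two most frequent reciprocal classes, H b P and h B p, are the parental types, so the F1 was H b P / h B p.
The two rarest classes, H b p and h B P, are the double crossovers. Comparing them with the parentals, only the p allele has switched, so p is the middle locus and the order is h – p – b.
Crossovers in the p–b interval produce the single-crossover classes H B P and h b p (129 + 132 = 261) plus the double crossovers (28).
RF(p–b) = (261 + 28) / 1796 = 289/1796 = 0.1609 → 16.1 m.u.

16.1 m.u.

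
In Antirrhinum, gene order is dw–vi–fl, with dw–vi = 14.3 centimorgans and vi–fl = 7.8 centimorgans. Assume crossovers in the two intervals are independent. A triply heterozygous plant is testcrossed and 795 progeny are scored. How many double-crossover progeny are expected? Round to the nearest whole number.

9

Map distances give recombination frequencies of 0.143 and 0.078 for the two intervals.
With no interference, expected double-crossover frequency = 0.143 × 0.078 = 0.01115.
Expected number = 0.01115 × 795 = 8.87 ≈ 9.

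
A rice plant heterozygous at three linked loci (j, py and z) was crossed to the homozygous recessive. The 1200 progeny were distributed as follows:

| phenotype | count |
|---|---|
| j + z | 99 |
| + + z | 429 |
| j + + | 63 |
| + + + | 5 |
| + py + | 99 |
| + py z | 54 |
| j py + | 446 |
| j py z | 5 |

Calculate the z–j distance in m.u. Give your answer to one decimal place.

The two most frequent reciprocal classes, + + z and j py +, are the parental types, so the F1 was + + z / j py +.
The two rarest classes, + + + and j py z, are the double crossovers. Comparing them with the parentals, only the z allele has switched, so z is the middle locus and the order is j – z – py.
Crossovers in the j–z interval produce the single-crossover classes j + z and + py + (99 + 99 = 198) plus the double crossovers (10).
RF(j–z) = (198 + 10) / 1200 = 208/1200 = 0.1733 → 17.3 m.u.

17.3 m.u.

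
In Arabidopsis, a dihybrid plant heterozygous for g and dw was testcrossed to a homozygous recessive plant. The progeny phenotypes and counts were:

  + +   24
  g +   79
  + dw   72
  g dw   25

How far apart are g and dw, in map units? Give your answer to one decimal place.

The two most frequent classes, + dw (72) and g + (79), are the parental types, so the F1 was + dw / g +.
The recombinant classes are + + and g dw: 24 + 25 = 49.
Recombination frequency = 49/200 = 0.2450 ≈ 24.5%, i.e. 24.5 map units.

24.5 map units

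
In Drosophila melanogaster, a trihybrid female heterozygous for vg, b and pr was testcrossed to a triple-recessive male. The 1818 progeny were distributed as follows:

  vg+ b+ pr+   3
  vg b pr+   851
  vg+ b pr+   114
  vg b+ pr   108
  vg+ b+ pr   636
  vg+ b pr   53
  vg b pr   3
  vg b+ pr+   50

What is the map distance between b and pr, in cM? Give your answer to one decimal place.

The two most frequent reciprocal classes, vg b pr+ and vg+ b+ pr, are the parental types, so the F1 was vg b pr+ / vg+ b+ pr.
The two rarest classes, vg b pr and vg+ b+ pr+, are the double crossovers. Comparing them with the parentals, only the pr allele has switched, so pr is the middle locus and the order is b – pr – vg.
Crossovers in the b–pr interval produce the single-crossover classes vg b+ pr+ and vg+ b pr (50 + 53 = 103) plus the double crossovers (6).
RF(b–pr) = (103 + 6) / 1818 = 109/1818 = 0.0600 → 6.0 cM.

6.0 cM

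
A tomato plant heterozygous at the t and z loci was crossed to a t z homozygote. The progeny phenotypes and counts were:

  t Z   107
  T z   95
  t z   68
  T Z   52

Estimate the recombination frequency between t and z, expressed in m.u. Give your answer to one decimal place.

The two most frequent classes, T z (95) and t Z (107), are the parental types, so the F1 was T z / t Z.
The recombinant classes are T Z and t z: 52 + 68 = 120.
Recombination frequency = 120/322 = 0.3727 ≈ 37.3%, i.e. 37.3 m.u.

37.3 m.u.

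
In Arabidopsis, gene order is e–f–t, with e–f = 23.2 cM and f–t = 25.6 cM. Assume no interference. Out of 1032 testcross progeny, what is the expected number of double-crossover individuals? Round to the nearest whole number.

61

Map distances give recombination frequencies of 0.232 and 0.256 for the two intervals.
With no interference, expected double-crossover frequency = 0.232 × 0.256 = 0.05939.
Expected number = 0.05939 × 1032 = 61.29 ≈ 61.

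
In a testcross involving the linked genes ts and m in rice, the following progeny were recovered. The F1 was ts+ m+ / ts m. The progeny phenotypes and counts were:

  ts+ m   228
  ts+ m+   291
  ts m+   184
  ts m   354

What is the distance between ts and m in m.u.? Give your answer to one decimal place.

The recombinant classes are ts+ m and ts m+: 228 + 184 = 412.
Recombination frequency = 412/1057 = 0.3898 ≈ 39.0%, i.e. 39.0 m.u.

39.0 m.u.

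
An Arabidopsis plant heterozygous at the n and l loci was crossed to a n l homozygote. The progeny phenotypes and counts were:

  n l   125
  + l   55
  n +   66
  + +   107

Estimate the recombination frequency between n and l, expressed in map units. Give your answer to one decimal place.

The two most frequent classes, + + (107) and n l (125), are the parental types, so the F1 was + + / n l.
The recombinant classes are + l and n +: 55 + 66 = 121.
Recombination frequency = 121/353 = 0.3428 ≈ 34.3%, i.e. 34.3 map units.

34.3 map units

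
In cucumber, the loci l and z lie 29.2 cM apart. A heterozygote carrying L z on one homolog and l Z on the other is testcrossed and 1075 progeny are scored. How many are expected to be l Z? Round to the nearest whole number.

A map distance of 29.2 cM corresponds to a recombination frequency of 0.292.
The F1 is L z / l Z, so l Z is a parental gamete class with expected frequency (1 − r)/2 = 0.708/2 = 0.3540.
Expected number = 0.3540 × 1075 = 380.55 ≈ 381.

381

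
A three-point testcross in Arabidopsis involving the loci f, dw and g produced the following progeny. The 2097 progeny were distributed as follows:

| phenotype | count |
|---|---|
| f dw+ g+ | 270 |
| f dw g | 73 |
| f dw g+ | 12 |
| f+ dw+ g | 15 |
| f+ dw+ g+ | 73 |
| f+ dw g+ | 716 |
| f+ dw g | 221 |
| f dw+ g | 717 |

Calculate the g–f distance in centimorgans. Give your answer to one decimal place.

24.7 centimorgans

The two most frequent reciprocal classes, f+ dw g+ and f dw+ g, are the parental types, so the F1 was f+ dw g+ / f dw+ g.
The two rarest classes, f dw g+ and f+ dw+ g, are the double crossovers. Comparing them with the parentals, only the f allele has switched, so f is the middle locus and the order is dw – f – g.
Crossovers in the f–g interval produce the single-crossover classes f+ dw g and f dw+ g+ (221 + 270 = 491) plus the double crossovers (27).
RF(f–g) = (491 + 27) / 2097 = 518/2097 = 0.2470 → 24.7 centimorgans.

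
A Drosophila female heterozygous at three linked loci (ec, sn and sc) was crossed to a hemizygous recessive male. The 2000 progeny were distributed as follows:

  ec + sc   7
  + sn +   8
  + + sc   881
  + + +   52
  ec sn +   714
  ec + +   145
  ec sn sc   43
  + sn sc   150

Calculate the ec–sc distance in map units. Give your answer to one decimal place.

The two most frequent reciprocal classes, ec sn + and + + sc, are the parental types, so the F1 was ec sn + / + + sc.
The two rarest classes, + sn + and ec + sc, are the double crossovers. Comparing them with the parentals, only the ec allele has switched, so ec is the middle locus and the order is sc – ec – sn.
Crossovers in the sc–ec interval produce the single-crossover classes ec sn sc and + + + (43 + 52 = 95) plus the double crossovers (15).
RF(sc–ec) = (95 + 15) / 2000 = 110/2000 = 0.0550 → 5.5 map units.

5.5 map units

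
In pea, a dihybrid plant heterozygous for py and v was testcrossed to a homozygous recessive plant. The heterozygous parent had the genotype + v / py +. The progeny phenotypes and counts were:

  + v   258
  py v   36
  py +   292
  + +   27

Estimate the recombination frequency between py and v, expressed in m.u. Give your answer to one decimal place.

10.3 m.u.

The recombinant classes are + + and py v: 27 + 36 = 63.
Recombination frequency = 63/613 = 0.1028 ≈ 10.3%, i.e. 10.3 m.u.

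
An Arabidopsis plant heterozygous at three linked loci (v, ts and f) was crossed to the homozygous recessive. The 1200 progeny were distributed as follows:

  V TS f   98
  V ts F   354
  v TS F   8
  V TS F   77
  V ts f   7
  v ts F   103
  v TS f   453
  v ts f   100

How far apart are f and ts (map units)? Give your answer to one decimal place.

The two most frequent reciprocal classes, v TS f and V ts F, are the parental types, so the F1 was v TS f / V ts F.
The two rarest classes, v TS F and V ts f, are the double crossovers. Comparing them with the parentals, only the f allele has switched, so f is the middle locus and the order is v – f – ts.
Crossovers in the f–ts interval produce the single-crossover classes v ts f and V TS F (100 + 77 = 177) plus the double crossovers (15).
RF(f–ts) = (177 + 15) / 1200 = 192/1200 = 0.1600 → 16.0 map units.

16.0 map units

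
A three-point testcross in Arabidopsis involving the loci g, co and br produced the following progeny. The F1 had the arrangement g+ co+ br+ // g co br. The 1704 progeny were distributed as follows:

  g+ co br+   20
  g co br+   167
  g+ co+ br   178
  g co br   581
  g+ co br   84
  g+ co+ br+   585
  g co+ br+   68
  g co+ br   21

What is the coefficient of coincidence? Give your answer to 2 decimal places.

0.94

The two rarest classes, g+ co br+ and g co+ br, are the double crossovers. Comparing them with the parentals, only the co allele has switched, so co is the middle locus and the order is br – co – g.
br–co: (345 + 41)/1704 = 0.2265; co–g: (152 + 41)/1704 = 0.1133.
Expected DCO frequency = 0.2265 × 0.1133 ≈ 0.02566; observed = 41/1704 ≈ 0.02406.
Coefficient of coincidence = 0.02406/0.02566 ≈ 0.94.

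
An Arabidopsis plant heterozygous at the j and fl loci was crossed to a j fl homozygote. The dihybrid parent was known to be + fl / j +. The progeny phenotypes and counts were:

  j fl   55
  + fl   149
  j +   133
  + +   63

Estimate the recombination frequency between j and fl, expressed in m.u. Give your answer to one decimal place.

29.5 m.u.

The recombinant classes are + + and j fl: 63 + 55 = 118.
Recombination frequency = 118/400 = 0.2950 ≈ 29.5%, i.e. 29.5 m.u.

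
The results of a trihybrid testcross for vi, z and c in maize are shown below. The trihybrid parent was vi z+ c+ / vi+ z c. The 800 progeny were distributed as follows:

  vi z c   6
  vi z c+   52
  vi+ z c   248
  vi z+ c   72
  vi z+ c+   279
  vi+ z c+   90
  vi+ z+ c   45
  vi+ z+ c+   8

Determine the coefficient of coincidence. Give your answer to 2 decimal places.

The two rarest classes, vi+ z+ c+ and vi z c, are the double crossovers. Comparing them with the parentals, only the vi allele has switched, so vi is the middle locus and the order is z – vi – c.
z–vi: (97 + 14)/800 = 0.1388; vi–c: (162 + 14)/800 = 0.2200.
Expected DCO frequency = 0.1388 × 0.2200 ≈ 0.03054; observed = 14/800 ≈ 0.01750.
Coefficient of coincidence = 0.01750/0.03054 ≈ 0.57.

0.57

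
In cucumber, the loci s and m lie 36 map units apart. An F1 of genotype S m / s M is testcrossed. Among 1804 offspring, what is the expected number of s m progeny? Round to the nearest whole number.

325

A map distance of 36 map units corresponds to a recombination frequency of 0.360.
The F1 is S m / s M, so s m is a recombinant gamete class with expected frequency r/2 = 0.360/2 = 0.1800.
Expected number = 0.1800 × 1804 = 324.72 ≈ 325.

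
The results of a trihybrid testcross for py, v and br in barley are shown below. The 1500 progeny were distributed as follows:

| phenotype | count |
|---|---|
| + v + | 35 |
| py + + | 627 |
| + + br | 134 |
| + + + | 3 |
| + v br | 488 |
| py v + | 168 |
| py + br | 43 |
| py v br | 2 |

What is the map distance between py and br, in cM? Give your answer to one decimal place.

The two most frequent reciprocal classes, + v br and py + +, are the parental types, so the F1 was + v br / py + +.
The two rarest classes, py v br and + + +, are the double crossovers. Comparing them with the parentals, only the py allele has switched, so py is the middle locus and the order is br – py – v.
Crossovers in the br–py interval produce the single-crossover classes + v + and py + br (35 + 43 = 78) plus the double crossovers (5).
RF(br–py) = (78 + 5) / 1500 = 83/1500 = 0.0553 → 5.5 cM.

5.5 cM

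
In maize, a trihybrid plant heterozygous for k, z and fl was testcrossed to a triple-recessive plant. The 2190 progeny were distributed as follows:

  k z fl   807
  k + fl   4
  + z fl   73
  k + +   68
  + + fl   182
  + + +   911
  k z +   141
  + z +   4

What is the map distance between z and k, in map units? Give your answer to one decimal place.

6.8 map units

The two most frequent reciprocal classes, + + + and k z fl, are the parental types, so the F1 was + + + / k z fl.
The two rarest classes, + z + and k + fl, are the double crossovers. Comparing them with the parentals, only the z allele has switched, so z is the middle locus and the order is fl – z – k.
Crossovers in the z–k interval produce the single-crossover classes k + + and + z fl (68 + 73 = 141) plus the double crossovers (8).
RF(z–k) = (141 + 8) / 2190 = 149/2190 = 0.0680 → 6.8 map units.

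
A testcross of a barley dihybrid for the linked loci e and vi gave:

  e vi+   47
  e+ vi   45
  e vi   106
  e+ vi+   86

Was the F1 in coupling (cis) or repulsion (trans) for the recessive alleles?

cis

The two most frequent classes are e+ vi+ (86) and e vi (106); these are the parental (non-recombinant) types.
So the F1 carried e+ vi+ on one chromosome and e vi on the other — the recessive alleles are on the same chromosome (cis / coupling).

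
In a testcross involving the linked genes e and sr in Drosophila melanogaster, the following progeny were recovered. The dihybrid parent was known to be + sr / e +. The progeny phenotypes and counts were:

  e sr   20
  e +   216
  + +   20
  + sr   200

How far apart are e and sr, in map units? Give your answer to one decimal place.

8.8 map units

The recombinant classes are + + and e sr: 20 + 20 = 40.
Recombination frequency = 40/456 = 0.0877 ≈ 8.8%, i.e. 8.8 map units.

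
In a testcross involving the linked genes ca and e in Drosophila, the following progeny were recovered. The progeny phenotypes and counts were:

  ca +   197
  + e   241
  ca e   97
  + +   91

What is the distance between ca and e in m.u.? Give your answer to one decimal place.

30.0 m.u.

The two most frequent classes, + e (241) and ca + (197), are the parental types, so the F1 was + e / ca +.
The recombinant classes are + + and ca e: 91 + 97 = 188.
Recombination frequency = 188/626 = 0.3003 ≈ 30.0%, i.e. 30.0 m.u.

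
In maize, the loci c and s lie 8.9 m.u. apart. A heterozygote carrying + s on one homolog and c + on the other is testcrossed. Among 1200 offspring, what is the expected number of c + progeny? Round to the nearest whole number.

A map distance of 8.9 m.u. corresponds to a recombination frequency of 0.089.
The F1 is + s / c +, so c + is a parental gamete class with expected frequency (1 − r)/2 = 0.911/2 = 0.4555.
Expected number = 0.4555 × 1200 = 546.60 ≈ 547.

547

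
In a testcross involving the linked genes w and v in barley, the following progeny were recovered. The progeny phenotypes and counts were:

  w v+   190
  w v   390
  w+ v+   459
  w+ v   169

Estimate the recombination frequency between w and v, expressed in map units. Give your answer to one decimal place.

The two most frequent classes, w+ v+ (459) and w v (390), are the parental types, so the F1 was w+ v+ / w v.
The recombinant classes are w+ v and w v+: 169 + 190 = 359.
Recombination frequency = 359/1208 = 0.2972 ≈ 29.7%, i.e. 29.7 map units.

29.7 map units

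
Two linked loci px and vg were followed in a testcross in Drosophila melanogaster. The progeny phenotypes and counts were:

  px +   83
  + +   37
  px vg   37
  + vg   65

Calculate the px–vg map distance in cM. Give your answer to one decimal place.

33.3 cM

The two most frequent classes, + vg (65) and px + (83), are the parental types, so the F1 was + vg / px +.
The recombinant classes are + + and px vg: 37 + 37 = 74.
Recombination frequency = 74/222 = 0.3333 ≈ 33.3%, i.e. 33.3 cM.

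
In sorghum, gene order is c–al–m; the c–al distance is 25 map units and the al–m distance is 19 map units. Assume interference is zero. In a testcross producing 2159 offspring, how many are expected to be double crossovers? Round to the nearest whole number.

Map distances give recombination frequencies of 0.250 and 0.190 for the two intervals.
With no interference, expected double-crossover frequency = 0.250 × 0.190 = 0.04750.
Expected number = 0.04750 × 2159 = 102.55 ≈ 103.

103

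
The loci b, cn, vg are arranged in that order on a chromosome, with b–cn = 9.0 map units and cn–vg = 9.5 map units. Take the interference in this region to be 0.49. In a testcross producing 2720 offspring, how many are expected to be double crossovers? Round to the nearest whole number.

12

Map distances give recombination frequencies of 0.090 and 0.095 for the two intervals.
With interference 0.49 (so coincidence = 0.51), expected double-crossover frequency = 0.090 × 0.095 × 0.51 = 0.00436.
Expected number = 0.00436 × 2720 = 11.86 ≈ 12.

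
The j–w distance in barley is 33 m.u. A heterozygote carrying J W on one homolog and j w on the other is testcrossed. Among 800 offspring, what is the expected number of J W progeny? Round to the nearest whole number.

A map distance of 33 m.u. corresponds to a recombination frequency of 0.330.
The F1 is J W / j w, so J W is a parental gamete class with expected frequency (1 − r)/2 = 0.670/2 = 0.3350.
Expected number = 0.3350 × 800 = 268.00 ≈ 268.

268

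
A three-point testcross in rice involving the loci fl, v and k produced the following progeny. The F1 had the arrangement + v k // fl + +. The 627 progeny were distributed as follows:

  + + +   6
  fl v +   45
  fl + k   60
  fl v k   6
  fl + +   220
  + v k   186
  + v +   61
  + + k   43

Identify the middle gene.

fl

The two rarest classes, fl v k and + + +, are the double crossovers. Comparing them with the parentals, only the fl allele has switched, so fl is the middle locus and the order is k – fl – v.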